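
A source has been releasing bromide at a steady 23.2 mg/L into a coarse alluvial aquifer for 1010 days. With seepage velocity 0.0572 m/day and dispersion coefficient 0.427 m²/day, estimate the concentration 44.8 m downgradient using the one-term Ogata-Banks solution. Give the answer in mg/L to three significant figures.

15.6 mg/L

For a continuous step input, C/C₀ ≈ ½·erfc((x−vt)/(2√(Dt))).
vt = 0.0572 × 1010 = 57.772 m and 2√(Dt) = 2√(0.427 × 1010) = 41.53 m.
Argument (x−vt)/(2√(Dt)) = (44.8 − 57.772)/41.53 = -0.3124; ½·erfc(-0.3124) = 0.6707.
C = 23.2 × 0.6707 = 15.6 mg/L.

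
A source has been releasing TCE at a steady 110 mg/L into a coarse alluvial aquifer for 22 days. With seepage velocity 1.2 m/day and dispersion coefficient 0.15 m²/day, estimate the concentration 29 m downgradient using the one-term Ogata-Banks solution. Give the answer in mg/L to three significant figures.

For a continuous step input, C/C₀ ≈ ½·erfc((x−vt)/(2√(Dt))).
vt = 1.2 × 22 = 26.4 m and 2√(Dt) = 2√(0.15 × 22) = 3.633 m.
Argument (x−vt)/(2√(Dt)) = (29 − 26.4)/3.633 = 0.7157; ½·erfc(0.7157) = 0.1557.
C = 110 × 0.1557 = 17.1 mg/L.

17.1 mg/L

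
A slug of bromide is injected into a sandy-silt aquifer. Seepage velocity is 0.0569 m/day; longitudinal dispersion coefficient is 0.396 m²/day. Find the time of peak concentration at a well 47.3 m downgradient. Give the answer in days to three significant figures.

718 days

For the 1D instantaneous-source solution, setting ∂C/∂t = 0 at fixed x gives v²t² + 2Dt − x² = 0, so t = (√(D² + v²x²) − D)/v².
√(D² + v²x²) = √(0.396² + 0.0569² × 47.3²) = 2.720; v² = 0.00323761.
t = (2.720 − 0.396)/0.00323761 = 718 days (vs. the pure-advection estimate x/v = 831 d).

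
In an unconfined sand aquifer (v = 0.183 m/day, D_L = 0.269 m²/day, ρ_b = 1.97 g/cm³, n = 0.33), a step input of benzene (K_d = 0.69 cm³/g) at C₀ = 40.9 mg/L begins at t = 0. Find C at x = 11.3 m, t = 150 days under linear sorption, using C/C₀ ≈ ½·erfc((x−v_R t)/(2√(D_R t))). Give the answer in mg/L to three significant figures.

Retardation factor R = 1 + ρ_b·K_d/n = 1 + 1.97 × 0.69/0.33 = 5.119.
Sorption retards both mechanisms: v_R = v/R = 0.03575 m/day, D_R = D/R = 0.05255 m²/day.
v_R·t = 0.03575 × 150 = 5.3625 m; 2√(D_R t) = 5.615 m; argument = (11.3 − 5.3625)/5.615 = 1.057.
C = C₀ × ½·erfc(1.057) = 40.9 × 0.06748 = 2.76 mg/L.

2.76 mg/L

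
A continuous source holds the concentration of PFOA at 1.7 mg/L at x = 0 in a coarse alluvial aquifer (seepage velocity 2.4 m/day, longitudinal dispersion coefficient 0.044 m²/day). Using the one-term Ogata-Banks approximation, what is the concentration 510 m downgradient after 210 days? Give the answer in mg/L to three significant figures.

0.138 mg/L

For a continuous step input, C/C₀ ≈ ½·erfc((x−vt)/(2√(Dt))).
vt = 2.4 × 210 = 504 m and 2√(Dt) = 2√(0.044 × 210) = 6.079 m.
Argument (x−vt)/(2√(Dt)) = (510 − 504)/6.079 = 0.9870; ½·erfc(0.9870) = 0.08138.
C = 1.7 × 0.08138 = 0.138 mg/L.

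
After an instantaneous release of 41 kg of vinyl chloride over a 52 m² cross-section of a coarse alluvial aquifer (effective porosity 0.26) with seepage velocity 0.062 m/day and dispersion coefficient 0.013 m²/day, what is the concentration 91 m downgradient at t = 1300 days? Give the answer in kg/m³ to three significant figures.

For an instantaneous plane source, C(x,t) = M/(n_e·A·√(4πDt)) · exp(−(x−vt)²/(4Dt)), with n_e·A the pore (flow) area.
Plume center vt = 0.062 × 1300 = 80.6 m, so the well at 91 m is 10.4 m downgradient of the peak.
√(4πDt) = 14.57 m, giving peak height M/(n_e·A·√(4πDt)) = 41/(0.26 × 52 × 14.57) = 0.2081 kg/m³.
(x−vt)²/(4Dt) = (10.4)²/(4 × 0.013 × 1300) = 1.600; exp(−1.600) = 0.2019.
C = 0.2081 × 0.2019 = 0.0420 kg/m³.

0.0420 kg/m³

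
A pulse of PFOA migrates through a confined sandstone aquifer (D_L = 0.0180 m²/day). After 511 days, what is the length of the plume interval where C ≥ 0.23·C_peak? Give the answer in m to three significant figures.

The plume is Gaussian with σ = √(2Dt) = √(2 × 0.0180 × 511) = 4.289 m.
C/C_peak = exp(−Δx²/(2σ²)) = 0.23 ⇒ Δx = σ·√(−2 ln 0.23) = 4.289 × 1.714 = 7.351 m.
Width = 2Δx = 14.7 m.

14.7 m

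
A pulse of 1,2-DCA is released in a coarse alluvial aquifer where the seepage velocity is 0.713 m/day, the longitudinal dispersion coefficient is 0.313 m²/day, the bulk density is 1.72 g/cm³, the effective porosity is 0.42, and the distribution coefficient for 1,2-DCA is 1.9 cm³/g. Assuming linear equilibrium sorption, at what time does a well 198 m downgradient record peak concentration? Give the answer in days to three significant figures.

2430 days

Retardation factor R = 1 + ρ_b·K_d/n = 1 + 1.72 × 1.9/0.42 = 8.781.
Sorption retards both mechanisms: v_R = v/R = 0.08120 m/day, D_R = D/R = 0.03565 m²/day.
Peak time from v_R²t² + 2D_R t − x² = 0: t = (√(D_R² + v_R²x²) − D_R)/v_R².
√(D_R² + v_R²x²) = √(0.03565² + 0.08120² × 198²) = 16.08; v_R² = 0.006593.
t = (16.08 − 0.03565)/0.006593 = 2430 days.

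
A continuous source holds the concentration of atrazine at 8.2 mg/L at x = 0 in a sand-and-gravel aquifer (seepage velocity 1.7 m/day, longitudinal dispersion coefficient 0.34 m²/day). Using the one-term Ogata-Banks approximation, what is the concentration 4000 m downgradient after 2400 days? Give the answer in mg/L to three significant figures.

8.00 mg/L

For a continuous step input, C/C₀ ≈ ½·erfc((x−vt)/(2√(Dt))).
vt = 1.7 × 2400 = 4080 m and 2√(Dt) = 2√(0.34 × 2400) = 57.13 m.
Argument (x−vt)/(2√(Dt)) = (4000 − 4080)/57.13 = -1.400; ½·erfc(-1.400) = 0.9761.
C = 8.2 × 0.9761 = 8.00 mg/L.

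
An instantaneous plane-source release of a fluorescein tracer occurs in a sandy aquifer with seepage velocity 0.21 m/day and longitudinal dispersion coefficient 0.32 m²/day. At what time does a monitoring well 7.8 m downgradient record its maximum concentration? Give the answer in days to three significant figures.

30.6 days

For the 1D instantaneous-source solution, setting ∂C/∂t = 0 at fixed x gives v²t² + 2Dt − x² = 0, so t = (√(D² + v²x²) − D)/v².
√(D² + v²x²) = √(0.32² + 0.21² × 7.8²) = 1.669; v² = 0.0441.
t = (1.669 − 0.32)/0.0441 = 30.6 days (vs. the pure-advection estimate x/v = 37.1 d).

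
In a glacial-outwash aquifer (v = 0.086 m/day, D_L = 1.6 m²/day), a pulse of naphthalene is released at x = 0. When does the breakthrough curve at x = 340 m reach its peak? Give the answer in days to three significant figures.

3740 days

For the 1D instantaneous-source solution, setting ∂C/∂t = 0 at fixed x gives v²t² + 2Dt − x² = 0, so t = (√(D² + v²x²) − D)/v².
√(D² + v²x²) = √(1.6² + 0.086² × 340²) = 29.28; v² = 0.007396.
t = (29.28 − 1.6)/0.007396 = 3740 days (vs. the pure-advection estimate x/v = 3950 d).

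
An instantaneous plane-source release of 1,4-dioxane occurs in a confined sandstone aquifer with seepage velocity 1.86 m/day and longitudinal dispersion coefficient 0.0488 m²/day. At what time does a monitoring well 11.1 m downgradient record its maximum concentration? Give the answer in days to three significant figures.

5.95 days

For the 1D instantaneous-source solution, setting ∂C/∂t = 0 at fixed x gives v²t² + 2Dt − x² = 0, so t = (√(D² + v²x²) − D)/v².
√(D² + v²x²) = √(0.0488² + 1.86² × 11.1²) = 20.65; v² = 3.4596.
t = (20.65 − 0.0488)/3.4596 = 5.95 days (vs. the pure-advection estimate x/v = 5.97 d).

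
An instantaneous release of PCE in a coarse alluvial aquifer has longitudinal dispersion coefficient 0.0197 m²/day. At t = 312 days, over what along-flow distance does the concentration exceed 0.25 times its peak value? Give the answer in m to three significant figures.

11.7 m

The plume is Gaussian with σ = √(2Dt) = √(2 × 0.0197 × 312) = 3.506 m.
C/C_peak = exp(−Δx²/(2σ²)) = 0.25 ⇒ Δx = σ·√(−2 ln 0.25) = 3.506 × 1.665 = 5.837 m.
Width = 2Δx = 11.7 m.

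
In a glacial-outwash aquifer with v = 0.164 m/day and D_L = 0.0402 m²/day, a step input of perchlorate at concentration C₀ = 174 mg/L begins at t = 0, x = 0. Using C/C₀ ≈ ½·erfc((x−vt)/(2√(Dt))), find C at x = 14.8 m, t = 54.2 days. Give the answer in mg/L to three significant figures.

For a continuous step input, C/C₀ ≈ ½·erfc((x−vt)/(2√(Dt))).
vt = 0.164 × 54.2 = 8.8888 m and 2√(Dt) = 2√(0.0402 × 54.2) = 2.952 m.
Argument (x−vt)/(2√(Dt)) = (14.8 − 8.8888)/2.952 = 2.002; ½·erfc(2.002) = 0.002318.
C = 174 × 0.002318 = 0.403 mg/L.

0.403 mg/L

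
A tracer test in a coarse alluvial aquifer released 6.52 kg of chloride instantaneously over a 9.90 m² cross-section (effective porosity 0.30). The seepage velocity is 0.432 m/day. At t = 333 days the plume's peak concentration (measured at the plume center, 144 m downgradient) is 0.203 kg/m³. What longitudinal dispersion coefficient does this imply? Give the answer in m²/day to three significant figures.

0.0279 m²/day

At the plume center C_max = M/(n_e·A·√(4πDt)), so D = M²/(4πt·(n_e·A·C_max)²).
n_e·A·C_max = 0.30 × 9.90 × 0.203 = 0.6029 kg/m.
D = 6.52²/(4π × 333 × 0.6029²) = 0.0279 m²/day.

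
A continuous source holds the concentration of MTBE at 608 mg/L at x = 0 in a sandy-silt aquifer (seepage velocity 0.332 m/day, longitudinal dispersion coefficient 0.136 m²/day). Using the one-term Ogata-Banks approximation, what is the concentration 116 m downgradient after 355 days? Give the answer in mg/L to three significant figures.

350 mg/L

For a continuous step input, C/C₀ ≈ ½·erfc((x−vt)/(2√(Dt))).
vt = 0.332 × 355 = 117.86 m and 2√(Dt) = 2√(0.136 × 355) = 13.90 m.
Argument (x−vt)/(2√(Dt)) = (116 − 117.86)/13.90 = -0.1338; ½·erfc(-0.1338) = 0.5750.
C = 608 × 0.5750 = 350 mg/L.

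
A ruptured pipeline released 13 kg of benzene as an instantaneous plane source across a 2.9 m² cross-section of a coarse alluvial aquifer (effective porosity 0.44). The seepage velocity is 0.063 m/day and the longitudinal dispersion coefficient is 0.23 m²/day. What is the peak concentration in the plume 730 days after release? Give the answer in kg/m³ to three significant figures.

The peak of an instantaneous 1D plume sits at x = vt; there the Gaussian factor is 1 and C_max = M/(n_e·A·√(4πDt)), where n_e·A is the pore area the mass is dissolved in.
√(4πDt) = √(4π × 0.23 × 730) = 45.93 m, so C_max = 13/(0.44 × 2.9 × 45.93) = 0.222 kg/m³.

0.222 kg/m³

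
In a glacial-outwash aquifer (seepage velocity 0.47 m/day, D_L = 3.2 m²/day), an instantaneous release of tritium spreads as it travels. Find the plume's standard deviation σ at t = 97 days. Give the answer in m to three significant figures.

24.9 m

Dispersive spreading gives a Gaussian with σ² = 2Dt; advection only shifts the center.
σ = √(2 × 3.2 × 97) = 24.9 m.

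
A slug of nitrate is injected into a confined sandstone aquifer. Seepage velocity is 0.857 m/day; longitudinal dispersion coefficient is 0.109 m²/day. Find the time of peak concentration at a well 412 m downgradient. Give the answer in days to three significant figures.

For the 1D instantaneous-source solution, setting ∂C/∂t = 0 at fixed x gives v²t² + 2Dt − x² = 0, so t = (√(D² + v²x²) − D)/v².
√(D² + v²x²) = √(0.109² + 0.857² × 412²) = 353.1; v² = 0.734449.
t = (353.1 − 0.109)/0.734449 = 481 days (vs. the pure-advection estimate x/v = 481 d).

481 days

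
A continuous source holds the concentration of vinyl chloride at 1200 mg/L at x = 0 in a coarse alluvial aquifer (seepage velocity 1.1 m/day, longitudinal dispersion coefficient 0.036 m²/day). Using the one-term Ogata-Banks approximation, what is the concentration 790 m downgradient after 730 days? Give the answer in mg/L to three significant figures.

For a continuous step input, C/C₀ ≈ ½·erfc((x−vt)/(2√(Dt))).
vt = 1.1 × 730 = 803 m and 2√(Dt) = 2√(0.036 × 730) = 10.25 m.
Argument (x−vt)/(2√(Dt)) = (790 − 803)/10.25 = -1.268; ½·erfc(-1.268) = 0.9635.
C = 1200 × 0.9635 = 1160 mg/L.

1160 mg/L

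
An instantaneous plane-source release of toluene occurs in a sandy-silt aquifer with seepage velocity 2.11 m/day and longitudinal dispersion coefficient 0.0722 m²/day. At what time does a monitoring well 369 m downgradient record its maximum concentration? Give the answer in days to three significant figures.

175 days

For the 1D instantaneous-source solution, setting ∂C/∂t = 0 at fixed x gives v²t² + 2Dt − x² = 0, so t = (√(D² + v²x²) − D)/v².
√(D² + v²x²) = √(0.0722² + 2.11² × 369²) = 778.6; v² = 4.4521.
t = (778.6 − 0.0722)/4.4521 = 175 days (vs. the pure-advection estimate x/v = 175 d).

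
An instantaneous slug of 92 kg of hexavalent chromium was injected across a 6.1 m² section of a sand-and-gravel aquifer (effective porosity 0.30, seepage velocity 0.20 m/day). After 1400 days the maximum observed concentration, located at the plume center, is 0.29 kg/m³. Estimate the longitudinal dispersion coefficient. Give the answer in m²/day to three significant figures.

1.71 m²/day

At the plume center C_max = M/(n_e·A·√(4πDt)), so D = M²/(4πt·(n_e·A·C_max)²).
n_e·A·C_max = 0.30 × 6.1 × 0.29 = 0.5307 kg/m.
D = 92²/(4π × 1400 × 0.5307²) = 1.71 m²/day.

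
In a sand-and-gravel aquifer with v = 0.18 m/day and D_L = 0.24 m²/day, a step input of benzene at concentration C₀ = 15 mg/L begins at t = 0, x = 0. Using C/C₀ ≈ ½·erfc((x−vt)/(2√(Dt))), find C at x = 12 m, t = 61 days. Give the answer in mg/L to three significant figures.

6.38 mg/L

For a continuous step input, C/C₀ ≈ ½·erfc((x−vt)/(2√(Dt))).
vt = 0.18 × 61 = 10.98 m and 2√(Dt) = 2√(0.24 × 61) = 7.652 m.
Argument (x−vt)/(2√(Dt)) = (12 − 10.98)/7.652 = 0.1333; ½·erfc(0.1333) = 0.4252.
C = 15 × 0.4252 = 6.38 mg/L.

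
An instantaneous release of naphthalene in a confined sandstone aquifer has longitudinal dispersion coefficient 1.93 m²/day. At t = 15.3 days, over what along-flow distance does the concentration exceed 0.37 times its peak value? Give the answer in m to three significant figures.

21.7 m

The plume is Gaussian with σ = √(2Dt) = √(2 × 1.93 × 15.3) = 7.685 m.
C/C_peak = exp(−Δx²/(2σ²)) = 0.37 ⇒ Δx = σ·√(−2 ln 0.37) = 7.685 × 1.410 = 10.84 m.
Width = 2Δx = 21.7 m.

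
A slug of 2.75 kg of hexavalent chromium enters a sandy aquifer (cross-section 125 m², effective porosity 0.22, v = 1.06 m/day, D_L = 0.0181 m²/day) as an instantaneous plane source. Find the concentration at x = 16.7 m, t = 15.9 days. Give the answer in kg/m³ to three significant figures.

For an instantaneous plane source, C(x,t) = M/(n_e·A·√(4πDt)) · exp(−(x−vt)²/(4Dt)), with n_e·A the pore (flow) area.
Plume center vt = 1.06 × 15.9 = 16.854 m, so the well at 16.7 m is 0.154 m upgradient of the peak.
√(4πDt) = 1.902 m, giving peak height M/(n_e·A·√(4πDt)) = 2.75/(0.22 × 125 × 1.902) = 0.05258 kg/m³.
(x−vt)²/(4Dt) = (-0.154)²/(4 × 0.0181 × 15.9) = 0.02060; exp(−0.02060) = 0.9796.
C = 0.05258 × 0.9796 = 0.0515 kg/m³.

0.0515 kg/m³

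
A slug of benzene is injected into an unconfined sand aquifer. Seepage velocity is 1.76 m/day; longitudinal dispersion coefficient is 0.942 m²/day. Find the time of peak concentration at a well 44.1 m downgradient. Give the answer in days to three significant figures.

For the 1D instantaneous-source solution, setting ∂C/∂t = 0 at fixed x gives v²t² + 2Dt − x² = 0, so t = (√(D² + v²x²) − D)/v².
√(D² + v²x²) = √(0.942² + 1.76² × 44.1²) = 77.62; v² = 3.0976.
t = (77.62 − 0.942)/3.0976 = 24.8 days (vs. the pure-advection estimate x/v = 25.1 d).

24.8 days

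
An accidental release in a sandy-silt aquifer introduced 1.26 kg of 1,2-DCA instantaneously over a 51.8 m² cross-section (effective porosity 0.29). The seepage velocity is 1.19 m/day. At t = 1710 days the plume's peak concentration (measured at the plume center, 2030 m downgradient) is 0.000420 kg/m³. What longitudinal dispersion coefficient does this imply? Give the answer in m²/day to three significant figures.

At the plume center C_max = M/(n_e·A·√(4πDt)), so D = M²/(4πt·(n_e·A·C_max)²).
n_e·A·C_max = 0.29 × 51.8 × 0.000420 = 0.006309 kg/m.
D = 1.26²/(4π × 1710 × 0.006309²) = 1.86 m²/day.

1.86 m²/day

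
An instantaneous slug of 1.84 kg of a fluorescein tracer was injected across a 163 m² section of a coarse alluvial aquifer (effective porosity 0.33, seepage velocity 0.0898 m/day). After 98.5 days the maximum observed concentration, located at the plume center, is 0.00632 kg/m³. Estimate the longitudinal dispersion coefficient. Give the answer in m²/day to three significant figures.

At the plume center C_max = M/(n_e·A·√(4πDt)), so D = M²/(4πt·(n_e·A·C_max)²).
n_e·A·C_max = 0.33 × 163 × 0.00632 = 0.3400 kg/m.
D = 1.84²/(4π × 98.5 × 0.3400²) = 0.0237 m²/day.

0.0237 m²/day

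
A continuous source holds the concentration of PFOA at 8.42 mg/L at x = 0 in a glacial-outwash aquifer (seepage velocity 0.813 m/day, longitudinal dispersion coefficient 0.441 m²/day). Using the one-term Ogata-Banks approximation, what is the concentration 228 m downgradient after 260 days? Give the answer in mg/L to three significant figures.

For a continuous step input, C/C₀ ≈ ½·erfc((x−vt)/(2√(Dt))).
vt = 0.813 × 260 = 211.38 m and 2√(Dt) = 2√(0.441 × 260) = 21.42 m.
Argument (x−vt)/(2√(Dt)) = (228 − 211.38)/21.42 = 0.7759; ½·erfc(0.7759) = 0.1363.
C = 8.42 × 0.1363 = 1.15 mg/L.

1.15 mg/L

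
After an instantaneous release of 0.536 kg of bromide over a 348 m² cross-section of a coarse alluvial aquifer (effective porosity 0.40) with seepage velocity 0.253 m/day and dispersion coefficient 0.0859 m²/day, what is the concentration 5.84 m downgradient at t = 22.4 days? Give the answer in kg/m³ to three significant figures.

For an instantaneous plane source, C(x,t) = M/(n_e·A·√(4πDt)) · exp(−(x−vt)²/(4Dt)), with n_e·A the pore (flow) area.
Plume center vt = 0.253 × 22.4 = 5.6672 m, so the well at 5.84 m is 0.1728 m downgradient of the peak.
√(4πDt) = 4.917 m, giving peak height M/(n_e·A·√(4πDt)) = 0.536/(0.40 × 348 × 4.917) = 0.0007831 kg/m³.
(x−vt)²/(4Dt) = (0.1728)²/(4 × 0.0859 × 22.4) = 0.003880; exp(−0.003880) = 0.9961.
C = 0.0007831 × 0.9961 = 0.000780 kg/m³.

0.000780 kg/m³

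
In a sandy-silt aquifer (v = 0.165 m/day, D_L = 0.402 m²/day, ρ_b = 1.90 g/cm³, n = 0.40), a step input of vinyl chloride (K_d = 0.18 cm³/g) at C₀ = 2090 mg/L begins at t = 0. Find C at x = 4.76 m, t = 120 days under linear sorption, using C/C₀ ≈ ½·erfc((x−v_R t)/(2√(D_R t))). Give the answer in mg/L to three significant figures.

1660 mg/L

Retardation factor R = 1 + ρ_b·K_d/n = 1 + 1.90 × 0.18/0.40 = 1.855.
Sorption retards both mechanisms: v_R = v/R = 0.08895 m/day, D_R = D/R = 0.2167 m²/day.
v_R·t = 0.08895 × 120 = 10.674 m; 2√(D_R t) = 10.20 m; argument = (4.76 − 10.674)/10.20 = -0.5798.
C = C₀ × ½·erfc(-0.5798) = 2090 × 0.7939 = 1660 mg/L.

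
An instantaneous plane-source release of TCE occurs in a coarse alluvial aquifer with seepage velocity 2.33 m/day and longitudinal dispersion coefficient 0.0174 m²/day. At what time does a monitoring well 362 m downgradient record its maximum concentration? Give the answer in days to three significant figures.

155 days

For the 1D instantaneous-source solution, setting ∂C/∂t = 0 at fixed x gives v²t² + 2Dt − x² = 0, so t = (√(D² + v²x²) − D)/v².
√(D² + v²x²) = √(0.0174² + 2.33² × 362²) = 843.5; v² = 5.4289.
t = (843.5 − 0.0174)/5.4289 = 155 days (vs. the pure-advection estimate x/v = 155 d).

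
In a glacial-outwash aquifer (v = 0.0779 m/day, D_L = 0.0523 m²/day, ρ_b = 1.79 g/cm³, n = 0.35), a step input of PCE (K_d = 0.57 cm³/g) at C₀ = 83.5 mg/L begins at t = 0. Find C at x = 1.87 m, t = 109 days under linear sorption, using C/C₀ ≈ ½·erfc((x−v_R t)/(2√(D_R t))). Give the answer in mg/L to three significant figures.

Retardation factor R = 1 + ρ_b·K_d/n = 1 + 1.79 × 0.57/0.35 = 3.915.
Sorption retards both mechanisms: v_R = v/R = 0.01990 m/day, D_R = D/R = 0.01336 m²/day.
v_R·t = 0.01990 × 109 = 2.1691 m; 2√(D_R t) = 2.413 m; argument = (1.87 − 2.1691)/2.413 = -0.1240.
C = C₀ × ½·erfc(-0.1240) = 83.5 × 0.5696 = 47.6 mg/L.

47.6 mg/L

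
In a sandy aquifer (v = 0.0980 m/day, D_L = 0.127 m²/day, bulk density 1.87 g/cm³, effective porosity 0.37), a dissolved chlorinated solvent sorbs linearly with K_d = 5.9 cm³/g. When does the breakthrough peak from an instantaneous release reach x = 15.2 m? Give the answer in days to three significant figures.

Retardation factor R = 1 + ρ_b·K_d/n = 1 + 1.87 × 5.9/0.37 = 30.82.
Sorption retards both mechanisms: v_R = v/R = 0.003180 m/day, D_R = D/R = 0.004121 m²/day.
Peak time from v_R²t² + 2D_R t − x² = 0: t = (√(D_R² + v_R²x²) − D_R)/v_R².
√(D_R² + v_R²x²) = √(0.004121² + 0.003180² × 15.2²) = 0.04851; v_R² = 1.011e-05.
t = (0.04851 − 0.004121)/1.011e-05 = 4390 days.

4390 days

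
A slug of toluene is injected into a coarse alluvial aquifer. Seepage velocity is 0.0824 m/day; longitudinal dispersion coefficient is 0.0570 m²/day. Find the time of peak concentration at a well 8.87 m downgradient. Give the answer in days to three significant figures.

99.6 days

For the 1D instantaneous-source solution, setting ∂C/∂t = 0 at fixed x gives v²t² + 2Dt − x² = 0, so t = (√(D² + v²x²) − D)/v².
√(D² + v²x²) = √(0.0570² + 0.0824² × 8.87²) = 0.7331; v² = 0.00678976.
t = (0.7331 − 0.0570)/0.00678976 = 99.6 days (vs. the pure-advection estimate x/v = 108 d).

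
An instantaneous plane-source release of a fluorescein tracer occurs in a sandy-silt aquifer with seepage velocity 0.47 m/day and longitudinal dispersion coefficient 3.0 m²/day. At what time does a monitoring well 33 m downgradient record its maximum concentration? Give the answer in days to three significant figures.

For the 1D instantaneous-source solution, setting ∂C/∂t = 0 at fixed x gives v²t² + 2Dt − x² = 0, so t = (√(D² + v²x²) − D)/v².
√(D² + v²x²) = √(3.0² + 0.47² × 33²) = 15.80; v² = 0.2209.
t = (15.80 − 3.0)/0.2209 = 57.9 days (vs. the pure-advection estimate x/v = 70.2 d).

57.9 days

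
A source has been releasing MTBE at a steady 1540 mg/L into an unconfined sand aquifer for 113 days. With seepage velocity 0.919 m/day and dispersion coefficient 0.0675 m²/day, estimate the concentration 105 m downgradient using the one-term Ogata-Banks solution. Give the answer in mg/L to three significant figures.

591 mg/L

For a continuous step input, C/C₀ ≈ ½·erfc((x−vt)/(2√(Dt))).
vt = 0.919 × 113 = 103.847 m and 2√(Dt) = 2√(0.0675 × 113) = 5.524 m.
Argument (x−vt)/(2√(Dt)) = (105 − 103.847)/5.524 = 0.2087; ½·erfc(0.2087) = 0.3839.
C = 1540 × 0.3839 = 591 mg/L.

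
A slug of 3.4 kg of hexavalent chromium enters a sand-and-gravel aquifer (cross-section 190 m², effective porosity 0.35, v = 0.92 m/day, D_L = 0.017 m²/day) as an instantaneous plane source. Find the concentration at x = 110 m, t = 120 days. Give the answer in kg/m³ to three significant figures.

For an instantaneous plane source, C(x,t) = M/(n_e·A·√(4πDt)) · exp(−(x−vt)²/(4Dt)), with n_e·A the pore (flow) area.
Plume center vt = 0.92 × 120 = 110.4 m, so the well at 110 m is 0.4 m upgradient of the peak.
√(4πDt) = 5.063 m, giving peak height M/(n_e·A·√(4πDt)) = 3.4/(0.35 × 190 × 5.063) = 0.01010 kg/m³.
(x−vt)²/(4Dt) = (-0.4)²/(4 × 0.017 × 120) = 0.01961; exp(−0.01961) = 0.9806.
C = 0.01010 × 0.9806 = 0.00990 kg/m³.

0.00990 kg/m³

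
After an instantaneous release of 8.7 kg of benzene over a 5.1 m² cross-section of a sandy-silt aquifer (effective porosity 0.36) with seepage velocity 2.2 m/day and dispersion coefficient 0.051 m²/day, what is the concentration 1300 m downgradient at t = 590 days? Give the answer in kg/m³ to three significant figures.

For an instantaneous plane source, C(x,t) = M/(n_e·A·√(4πDt)) · exp(−(x−vt)²/(4Dt)), with n_e·A the pore (flow) area.
Plume center vt = 2.2 × 590 = 1298 m, so the well at 1300 m is 2 m downgradient of the peak.
√(4πDt) = 19.45 m, giving peak height M/(n_e·A·√(4πDt)) = 8.7/(0.36 × 5.1 × 19.45) = 0.2436 kg/m³.
(x−vt)²/(4Dt) = (2)²/(4 × 0.051 × 590) = 0.03323; exp(−0.03323) = 0.9673.
C = 0.2436 × 0.9673 = 0.236 kg/m³.

0.236 kg/m³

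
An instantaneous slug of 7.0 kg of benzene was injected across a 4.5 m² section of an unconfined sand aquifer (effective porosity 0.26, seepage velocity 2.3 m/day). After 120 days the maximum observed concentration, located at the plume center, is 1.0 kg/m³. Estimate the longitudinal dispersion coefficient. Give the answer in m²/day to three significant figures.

At the plume center C_max = M/(n_e·A·√(4πDt)), so D = M²/(4πt·(n_e·A·C_max)²).
n_e·A·C_max = 0.26 × 4.5 × 1.0 = 1.170 kg/m.
D = 7.0²/(4π × 120 × 1.170²) = 0.0237 m²/day.

0.0237 m²/day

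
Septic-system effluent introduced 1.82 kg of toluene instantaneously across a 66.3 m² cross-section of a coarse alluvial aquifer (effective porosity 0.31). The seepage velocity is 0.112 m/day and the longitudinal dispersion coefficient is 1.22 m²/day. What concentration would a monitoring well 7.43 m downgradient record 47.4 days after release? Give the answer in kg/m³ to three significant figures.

0.00322 kg/m³

For an instantaneous plane source, C(x,t) = M/(n_e·A·√(4πDt)) · exp(−(x−vt)²/(4Dt)), with n_e·A the pore (flow) area.
Plume center vt = 0.112 × 47.4 = 5.3088 m, so the well at 7.43 m is 2.1212 m downgradient of the peak.
√(4πDt) = 26.96 m, giving peak height M/(n_e·A·√(4πDt)) = 1.82/(0.31 × 66.3 × 26.96) = 0.003285 kg/m³.
(x−vt)²/(4Dt) = (2.1212)²/(4 × 1.22 × 47.4) = 0.01945; exp(−0.01945) = 0.9807.
C = 0.003285 × 0.9807 = 0.00322 kg/m³.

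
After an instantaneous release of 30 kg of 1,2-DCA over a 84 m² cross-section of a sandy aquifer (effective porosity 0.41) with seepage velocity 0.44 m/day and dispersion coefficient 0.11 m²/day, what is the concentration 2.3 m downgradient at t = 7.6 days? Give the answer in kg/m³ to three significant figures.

For an instantaneous plane source, C(x,t) = M/(n_e·A·√(4πDt)) · exp(−(x−vt)²/(4Dt)), with n_e·A the pore (flow) area.
Plume center vt = 0.44 × 7.6 = 3.344 m, so the well at 2.3 m is 1.044 m upgradient of the peak.
√(4πDt) = 3.241 m, giving peak height M/(n_e·A·√(4πDt)) = 30/(0.41 × 84 × 3.241) = 0.2688 kg/m³.
(x−vt)²/(4Dt) = (-1.044)²/(4 × 0.11 × 7.6) = 0.3259; exp(−0.3259) = 0.7219.
C = 0.2688 × 0.7219 = 0.194 kg/m³.

0.194 kg/m³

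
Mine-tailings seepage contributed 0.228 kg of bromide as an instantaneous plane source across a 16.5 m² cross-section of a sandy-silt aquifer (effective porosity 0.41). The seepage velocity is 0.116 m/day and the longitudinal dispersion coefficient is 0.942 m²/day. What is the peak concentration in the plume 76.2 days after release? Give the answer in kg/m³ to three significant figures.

0.00112 kg/m³

The peak of an instantaneous 1D plume sits at x = vt; there the Gaussian factor is 1 and C_max = M/(n_e·A·√(4πDt)), where n_e·A is the pore area the mass is dissolved in.
√(4πDt) = √(4π × 0.942 × 76.2) = 30.03 m, so C_max = 0.228/(0.41 × 16.5 × 30.03) = 0.00112 kg/m³.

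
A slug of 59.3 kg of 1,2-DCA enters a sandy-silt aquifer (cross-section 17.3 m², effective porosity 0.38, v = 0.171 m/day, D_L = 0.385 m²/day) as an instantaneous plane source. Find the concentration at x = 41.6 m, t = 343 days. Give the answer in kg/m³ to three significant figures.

For an instantaneous plane source, C(x,t) = M/(n_e·A·√(4πDt)) · exp(−(x−vt)²/(4Dt)), with n_e·A the pore (flow) area.
Plume center vt = 0.171 × 343 = 58.653 m, so the well at 41.6 m is 17.053 m upgradient of the peak.
√(4πDt) = 40.74 m, giving peak height M/(n_e·A·√(4πDt)) = 59.3/(0.38 × 17.3 × 40.74) = 0.2214 kg/m³.
(x−vt)²/(4Dt) = (-17.053)²/(4 × 0.385 × 343) = 0.5505; exp(−0.5505) = 0.5767.
C = 0.2214 × 0.5767 = 0.128 kg/m³.

0.128 kg/m³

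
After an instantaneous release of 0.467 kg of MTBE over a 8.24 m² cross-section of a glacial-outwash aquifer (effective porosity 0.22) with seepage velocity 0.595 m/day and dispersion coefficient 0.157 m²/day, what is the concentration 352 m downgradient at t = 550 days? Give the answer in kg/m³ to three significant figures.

0.00133 kg/m³

For an instantaneous plane source, C(x,t) = M/(n_e·A·√(4πDt)) · exp(−(x−vt)²/(4Dt)), with n_e·A the pore (flow) area.
Plume center vt = 0.595 × 550 = 327.25 m, so the well at 352 m is 24.75 m downgradient of the peak.
√(4πDt) = 32.94 m, giving peak height M/(n_e·A·√(4πDt)) = 0.467/(0.22 × 8.24 × 32.94) = 0.007821 kg/m³.
(x−vt)²/(4Dt) = (24.75)²/(4 × 0.157 × 550) = 1.773; exp(−1.773) = 0.1698.
C = 0.007821 × 0.1698 = 0.00133 kg/m³.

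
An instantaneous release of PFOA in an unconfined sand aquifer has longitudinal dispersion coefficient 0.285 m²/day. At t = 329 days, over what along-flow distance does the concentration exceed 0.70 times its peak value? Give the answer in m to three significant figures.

23.1 m

The plume is Gaussian with σ = √(2Dt) = √(2 × 0.285 × 329) = 13.69 m.
C/C_peak = exp(−Δx²/(2σ²)) = 0.70 ⇒ Δx = σ·√(−2 ln 0.70) = 13.69 × 0.8446 = 11.56 m.
Width = 2Δx = 23.1 m.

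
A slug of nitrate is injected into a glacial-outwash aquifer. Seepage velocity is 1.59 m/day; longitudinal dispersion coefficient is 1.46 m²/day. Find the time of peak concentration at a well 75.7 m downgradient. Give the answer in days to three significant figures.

47.0 days

For the 1D instantaneous-source solution, setting ∂C/∂t = 0 at fixed x gives v²t² + 2Dt − x² = 0, so t = (√(D² + v²x²) − D)/v².
√(D² + v²x²) = √(1.46² + 1.59² × 75.7²) = 120.4; v² = 2.5281.
t = (120.4 − 1.46)/2.5281 = 47.0 days (vs. the pure-advection estimate x/v = 47.6 d).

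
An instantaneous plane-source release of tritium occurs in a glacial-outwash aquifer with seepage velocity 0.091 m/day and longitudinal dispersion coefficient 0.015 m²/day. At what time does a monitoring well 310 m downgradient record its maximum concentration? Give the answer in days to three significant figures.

3400 days

For the 1D instantaneous-source solution, setting ∂C/∂t = 0 at fixed x gives v²t² + 2Dt − x² = 0, so t = (√(D² + v²x²) − D)/v².
√(D² + v²x²) = √(0.015² + 0.091² × 310²) = 28.21; v² = 0.008281.
t = (28.21 − 0.015)/0.008281 = 3400 days (vs. the pure-advection estimate x/v = 3410 d).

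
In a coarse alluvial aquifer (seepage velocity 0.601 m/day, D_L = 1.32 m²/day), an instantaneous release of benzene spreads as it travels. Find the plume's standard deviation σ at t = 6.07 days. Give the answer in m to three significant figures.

4.00 m

Dispersive spreading gives a Gaussian with σ² = 2Dt; advection only shifts the center.
σ = √(2 × 1.32 × 6.07) = 4.00 m.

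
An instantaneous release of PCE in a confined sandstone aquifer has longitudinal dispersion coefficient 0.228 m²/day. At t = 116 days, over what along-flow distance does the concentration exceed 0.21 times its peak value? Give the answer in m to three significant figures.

The plume is Gaussian with σ = √(2Dt) = √(2 × 0.228 × 116) = 7.273 m.
C/C_peak = exp(−Δx²/(2σ²)) = 0.21 ⇒ Δx = σ·√(−2 ln 0.21) = 7.273 × 1.767 = 12.85 m.
Width = 2Δx = 25.7 m.

25.7 m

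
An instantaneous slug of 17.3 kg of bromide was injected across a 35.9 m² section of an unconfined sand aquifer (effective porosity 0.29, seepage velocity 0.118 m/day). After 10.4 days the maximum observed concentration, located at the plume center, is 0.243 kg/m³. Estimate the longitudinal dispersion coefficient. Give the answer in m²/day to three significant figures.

0.358 m²/day

At the plume center C_max = M/(n_e·A·√(4πDt)), so D = M²/(4πt·(n_e·A·C_max)²).
n_e·A·C_max = 0.29 × 35.9 × 0.243 = 2.530 kg/m.
D = 17.3²/(4π × 10.4 × 2.530²) = 0.358 m²/day.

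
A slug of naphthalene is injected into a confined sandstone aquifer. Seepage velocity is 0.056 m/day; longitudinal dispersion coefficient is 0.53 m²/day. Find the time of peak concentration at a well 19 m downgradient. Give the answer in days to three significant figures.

For the 1D instantaneous-source solution, setting ∂C/∂t = 0 at fixed x gives v²t² + 2Dt − x² = 0, so t = (√(D² + v²x²) − D)/v².
√(D² + v²x²) = √(0.53² + 0.056² × 19²) = 1.189; v² = 0.003136.
t = (1.189 − 0.53)/0.003136 = 210 days (vs. the pure-advection estimate x/v = 339 d).

210 days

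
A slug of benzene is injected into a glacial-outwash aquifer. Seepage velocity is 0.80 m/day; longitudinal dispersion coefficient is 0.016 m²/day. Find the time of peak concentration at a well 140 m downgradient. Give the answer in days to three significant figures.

175 days

For the 1D instantaneous-source solution, setting ∂C/∂t = 0 at fixed x gives v²t² + 2Dt − x² = 0, so t = (√(D² + v²x²) − D)/v².
√(D² + v²x²) = √(0.016² + 0.80² × 140²) = 112.0; v² = 0.64.
t = (112.0 − 0.016)/0.64 = 175 days (vs. the pure-advection estimate x/v = 175 d).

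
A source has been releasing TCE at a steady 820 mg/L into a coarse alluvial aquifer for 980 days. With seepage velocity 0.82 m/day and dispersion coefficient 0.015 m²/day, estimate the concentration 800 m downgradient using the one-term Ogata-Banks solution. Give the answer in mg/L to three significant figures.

For a continuous step input, C/C₀ ≈ ½·erfc((x−vt)/(2√(Dt))).
vt = 0.82 × 980 = 803.6 m and 2√(Dt) = 2√(0.015 × 980) = 7.668 m.
Argument (x−vt)/(2√(Dt)) = (800 − 803.6)/7.668 = -0.4695; ½·erfc(-0.4695) = 0.7466.
C = 820 × 0.7466 = 612 mg/L.

612 mg/L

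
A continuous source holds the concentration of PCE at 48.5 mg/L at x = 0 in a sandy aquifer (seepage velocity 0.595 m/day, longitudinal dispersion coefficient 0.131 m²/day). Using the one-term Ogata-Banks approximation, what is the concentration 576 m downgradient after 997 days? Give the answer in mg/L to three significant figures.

For a continuous step input, C/C₀ ≈ ½·erfc((x−vt)/(2√(Dt))).
vt = 0.595 × 997 = 593.215 m and 2√(Dt) = 2√(0.131 × 997) = 22.86 m.
Argument (x−vt)/(2√(Dt)) = (576 − 593.215)/22.86 = -0.7531; ½·erfc(-0.7531) = 0.8566.
C = 48.5 × 0.8566 = 41.5 mg/L.

41.5 mg/L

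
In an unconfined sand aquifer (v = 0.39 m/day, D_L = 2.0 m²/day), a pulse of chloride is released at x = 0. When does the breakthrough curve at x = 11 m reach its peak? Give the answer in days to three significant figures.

18.0 days

For the 1D instantaneous-source solution, setting ∂C/∂t = 0 at fixed x gives v²t² + 2Dt − x² = 0, so t = (√(D² + v²x²) − D)/v².
√(D² + v²x²) = √(2.0² + 0.39² × 11²) = 4.733; v² = 0.1521.
t = (4.733 − 2.0)/0.1521 = 18.0 days (vs. the pure-advection estimate x/v = 28.2 d).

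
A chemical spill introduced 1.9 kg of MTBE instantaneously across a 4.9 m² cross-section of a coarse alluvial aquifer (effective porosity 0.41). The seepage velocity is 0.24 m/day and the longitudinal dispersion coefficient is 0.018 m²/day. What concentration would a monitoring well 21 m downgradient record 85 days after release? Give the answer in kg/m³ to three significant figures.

0.203 kg/m³

For an instantaneous plane source, C(x,t) = M/(n_e·A·√(4πDt)) · exp(−(x−vt)²/(4Dt)), with n_e·A the pore (flow) area.
Plume center vt = 0.24 × 85 = 20.4 m, so the well at 21 m is 0.6 m downgradient of the peak.
√(4πDt) = 4.385 m, giving peak height M/(n_e·A·√(4πDt)) = 1.9/(0.41 × 4.9 × 4.385) = 0.2157 kg/m³.
(x−vt)²/(4Dt) = (0.6)²/(4 × 0.018 × 85) = 0.05882; exp(−0.05882) = 0.9429.
C = 0.2157 × 0.9429 = 0.203 kg/m³.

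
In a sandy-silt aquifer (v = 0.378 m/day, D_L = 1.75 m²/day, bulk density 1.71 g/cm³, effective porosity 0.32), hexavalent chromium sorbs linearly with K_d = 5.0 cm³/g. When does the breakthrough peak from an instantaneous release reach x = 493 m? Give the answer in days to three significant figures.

35800 days

Retardation factor R = 1 + ρ_b·K_d/n = 1 + 1.71 × 5.0/0.32 = 27.72.
Sorption retards both mechanisms: v_R = v/R = 0.01364 m/day, D_R = D/R = 0.06313 m²/day.
Peak time from v_R²t² + 2D_R t − x² = 0: t = (√(D_R² + v_R²x²) − D_R)/v_R².
√(D_R² + v_R²x²) = √(0.06313² + 0.01364² × 493²) = 6.725; v_R² = 0.0001860.
t = (6.725 − 0.06313)/0.0001860 = 35800 days.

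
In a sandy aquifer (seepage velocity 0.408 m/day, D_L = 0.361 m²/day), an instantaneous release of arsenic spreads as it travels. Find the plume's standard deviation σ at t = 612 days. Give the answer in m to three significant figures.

21.0 m

Dispersive spreading gives a Gaussian with σ² = 2Dt; advection only shifts the center.
σ = √(2 × 0.361 × 612) = 21.0 m.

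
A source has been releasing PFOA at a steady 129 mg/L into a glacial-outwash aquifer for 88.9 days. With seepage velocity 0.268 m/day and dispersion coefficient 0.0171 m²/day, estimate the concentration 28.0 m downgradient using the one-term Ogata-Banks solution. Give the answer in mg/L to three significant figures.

For a continuous step input, C/C₀ ≈ ½·erfc((x−vt)/(2√(Dt))).
vt = 0.268 × 88.9 = 23.8252 m and 2√(Dt) = 2√(0.0171 × 88.9) = 2.466 m.
Argument (x−vt)/(2√(Dt)) = (28.0 − 23.8252)/2.466 = 1.693; ½·erfc(1.693) = 0.008327.
C = 129 × 0.008327 = 1.07 mg/L.

1.07 mg/L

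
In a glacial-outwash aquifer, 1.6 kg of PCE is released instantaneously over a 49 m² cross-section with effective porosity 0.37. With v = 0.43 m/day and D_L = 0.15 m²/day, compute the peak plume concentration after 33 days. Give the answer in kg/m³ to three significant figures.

The peak of an instantaneous 1D plume sits at x = vt; there the Gaussian factor is 1 and C_max = M/(n_e·A·√(4πDt)), where n_e·A is the pore area the mass is dissolved in.
√(4πDt) = √(4π × 0.15 × 33) = 7.887 m, so C_max = 1.6/(0.37 × 49 × 7.887) = 0.0112 kg/m³.

0.0112 kg/m³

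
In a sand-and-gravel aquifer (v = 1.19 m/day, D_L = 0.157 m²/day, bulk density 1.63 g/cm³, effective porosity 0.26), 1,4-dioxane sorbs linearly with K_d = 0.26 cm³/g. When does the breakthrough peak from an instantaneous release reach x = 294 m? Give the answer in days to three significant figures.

Retardation factor R = 1 + ρ_b·K_d/n = 1 + 1.63 × 0.26/0.26 = 2.630.
Sorption retards both mechanisms: v_R = v/R = 0.4525 m/day, D_R = D/R = 0.05970 m²/day.
Peak time from v_R²t² + 2D_R t − x² = 0: t = (√(D_R² + v_R²x²) − D_R)/v_R².
√(D_R² + v_R²x²) = √(0.05970² + 0.4525² × 294²) = 133.0; v_R² = 0.2048.
t = (133.0 − 0.05970)/0.2048 = 649 days.

649 days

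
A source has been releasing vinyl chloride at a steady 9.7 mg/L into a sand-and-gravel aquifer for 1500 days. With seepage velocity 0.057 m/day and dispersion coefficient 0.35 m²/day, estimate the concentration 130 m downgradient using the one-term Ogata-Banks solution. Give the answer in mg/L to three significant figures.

For a continuous step input, C/C₀ ≈ ½·erfc((x−vt)/(2√(Dt))).
vt = 0.057 × 1500 = 85.5 m and 2√(Dt) = 2√(0.35 × 1500) = 45.83 m.
Argument (x−vt)/(2√(Dt)) = (130 − 85.5)/45.83 = 0.9710; ½·erfc(0.9710) = 0.08484.
C = 9.7 × 0.08484 = 0.823 mg/L.

0.823 mg/L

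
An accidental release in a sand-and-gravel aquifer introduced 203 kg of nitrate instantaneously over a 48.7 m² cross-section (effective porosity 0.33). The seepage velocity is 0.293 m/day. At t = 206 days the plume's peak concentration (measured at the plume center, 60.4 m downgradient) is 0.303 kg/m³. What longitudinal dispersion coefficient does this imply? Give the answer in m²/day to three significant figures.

0.671 m²/day

At the plume center C_max = M/(n_e·A·√(4πDt)), so D = M²/(4πt·(n_e·A·C_max)²).
n_e·A·C_max = 0.33 × 48.7 × 0.303 = 4.870 kg/m.
D = 203²/(4π × 206 × 4.870²) = 0.671 m²/day.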